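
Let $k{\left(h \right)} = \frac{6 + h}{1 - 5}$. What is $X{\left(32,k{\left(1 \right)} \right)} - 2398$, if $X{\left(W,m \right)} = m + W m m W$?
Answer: $\frac{2945}{4} \approx 736.25$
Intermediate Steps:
$k{\left(h \right)} = - \frac{3}{2} - \frac{h}{4}$ ($k{\left(h \right)} = \frac{6 + h}{-4} = \left(6 + h\right) \left(- \frac{1}{4}\right) = - \frac{3}{2} - \frac{h}{4}$)
$X{\left(W,m \right)} = m + W^{2} m^{2}$ ($X{\left(W,m \right)} = m + W m^{2} W = m + W^{2} m^{2}$)
$X{\left(32,k{\left(1 \right)} \right)} - 2398 = \left(- \frac{3}{2} - \frac{1}{4}\right) \left(1 + \left(- \frac{3}{2} - \frac{1}{4}\right) 32^{2}\right) - 2398 = \left(- \frac{3}{2} - \frac{1}{4}\right) \left(1 + \left(- \frac{3}{2} - \frac{1}{4}\right) 1024\right) - 2398 = - \frac{7 \left(1 - 1792\right)}{4} - 2398 = \left(- \frac{7}{4}\right) \left(-1791\right) - 2398 = \frac{12537}{4} - 2398 = \frac{2945}{4}$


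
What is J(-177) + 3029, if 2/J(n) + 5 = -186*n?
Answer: 99705595/32917 ≈ 3029.0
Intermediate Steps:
J(n) = 2/(-5 - 186*n)
J(-177) + 3029 = -2/(5 + 186*(-177)) + 3029 = -2/(5 - 32922) + 3029 = -2/(-32917) + 3029 = -2*(-1/32917) + 3029 = 2/32917 + 3029 = 99705595/32917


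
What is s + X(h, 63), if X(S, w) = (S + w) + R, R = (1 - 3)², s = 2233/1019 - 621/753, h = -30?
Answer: 9813003/255769 ≈ 38.367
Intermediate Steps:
s = 349550/255769 (s = 2233*(1/1019) - 621*1/753 = 2233/1019 - 207/251 = 349550/255769 ≈ 1.3667)
R = 4 (R = (-2)² = 4)
X(S, w) = 4 + S + w (X(S, w) = (S + w) + 4 = 4 + S + w)
s + X(h, 63) = 349550/255769 + (4 - 30 + 63) = 349550/255769 + 37 = 9813003/255769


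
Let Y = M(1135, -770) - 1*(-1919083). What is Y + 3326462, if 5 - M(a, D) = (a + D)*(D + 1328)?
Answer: 5041880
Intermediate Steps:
M(a, D) = 5 - (1328 + D)*(D + a) (M(a, D) = 5 - (a + D)*(D + 1328) = 5 - (D + a)*(1328 + D) = 5 - (1328 + D)*(D + a))
Y = 1715418 (Y = (5 - 1*(-770)² - 1328*(-770) - 1328*1135 - 1*(-770)*1135) - 1*(-1919083) = (5 - 1*592900 + 1022560 - 1507280 + 873950) + 1919083 = (5 - 592900 + 1022560 - 1507280 + 873950) + 1919083 = -203665 + 1919083 = 1715418)
Y + 3326462 = 1715418 + 3326462 = 5041880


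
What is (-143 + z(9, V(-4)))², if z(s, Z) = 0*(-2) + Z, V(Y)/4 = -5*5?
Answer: 59049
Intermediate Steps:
V(Y) = -100 (V(Y) = 4*(-5*5) = 4*(-25) = -100)
z(s, Z) = Z (z(s, Z) = 0 + Z = Z)
(-143 + z(9, V(-4)))² = (-143 - 100)² = (-243)² = 59049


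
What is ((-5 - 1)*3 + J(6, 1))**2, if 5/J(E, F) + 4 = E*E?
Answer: 326041/1024 ≈ 318.40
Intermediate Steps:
J(E, F) = 5/(-4 + E**2) (J(E, F) = 5/(-4 + E*E) = 5/(-4 + E**2))
((-5 - 1)*3 + J(6, 1))**2 = ((-5 - 1)*3 + 5/(-4 + 6**2))**2 = (-6*3 + 5/(-4 + 36))**2 = (-18 + 5/32)**2 = (-571/32)**2 = 326041/1024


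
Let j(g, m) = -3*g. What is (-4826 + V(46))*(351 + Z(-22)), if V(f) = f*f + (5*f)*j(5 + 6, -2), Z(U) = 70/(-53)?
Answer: -190889900/53 ≈ -3.6017e+6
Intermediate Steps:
Z(U) = -70/53 (Z(U) = 70*(-1/53) = -70/53)
V(f) = f² - 165*f (V(f) = f*f + (5*f)*(-3*(5 + 6)) = f² + (5*f)*(-3*11) = f² + (5*f)*(-33) = f² - 165*f)
(-4826 + V(46))*(351 + Z(-22)) = (-4826 + 46*(-165 + 46))*(351 - 70/53) = (-4826 + 46*(-119))*(18533/53) = (-4826 - 5474)*(18533/53) = -10300*18533/53 = -190889900/53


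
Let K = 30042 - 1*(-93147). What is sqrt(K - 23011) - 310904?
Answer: -310904 + sqrt(100178) ≈ -3.1059e+5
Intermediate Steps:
K = 123189 (K = 30042 + 93147 = 123189)
sqrt(K - 23011) - 310904 = sqrt(123189 - 23011) - 310904 = sqrt(100178) - 310904 = -310904 + sqrt(100178)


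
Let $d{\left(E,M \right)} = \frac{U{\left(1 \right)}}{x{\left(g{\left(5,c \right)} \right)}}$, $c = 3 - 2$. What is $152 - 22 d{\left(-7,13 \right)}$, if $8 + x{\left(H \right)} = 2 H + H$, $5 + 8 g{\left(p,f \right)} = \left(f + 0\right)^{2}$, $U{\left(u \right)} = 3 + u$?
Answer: $\frac{3064}{19} \approx 161.26$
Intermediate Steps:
$c = 1$ ($c = 3 - 2 = 1$)
$g{\left(p,f \right)} = - \frac{5}{8} + \frac{f^{2}}{8}$ ($g{\left(p,f \right)} = - \frac{5}{8} + \frac{\left(f + 0\right)^{2}}{8} = - \frac{5}{8} + \frac{f^{2}}{8}$)
$x{\left(H \right)} = -8 + 3 H$ ($x{\left(H \right)} = -8 + \left(2 H + H\right) = -8 + 3 H$)
$d{\left(E,M \right)} = - \frac{8}{19}$ ($d{\left(E,M \right)} = \frac{3 + 1}{-8 + 3 \left(- \frac{5}{8} + \frac{1^{2}}{8}\right)} = \frac{4}{-8 + 3 \left(- \frac{5}{8} + \frac{1}{8} \cdot 1\right)} = \frac{4}{-8 + 3 \left(- \frac{5}{8} + \frac{1}{8}\right)} = \frac{4}{-8 + 3 \left(- \frac{1}{2}\right)} = \frac{4}{-8 - \frac{3}{2}} = \frac{4}{- \frac{19}{2}} = 4 \left(- \frac{2}{19}\right) = - \frac{8}{19}$)
$152 - 22 d{\left(-7,13 \right)} = 152 - - \frac{176}{19} = 152 + \frac{176}{19} = \frac{3064}{19}$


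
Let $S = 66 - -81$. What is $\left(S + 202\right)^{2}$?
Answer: $121801$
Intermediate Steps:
$S = 147$ ($S = 66 + 81 = 147$)
$\left(S + 202\right)^{2} = \left(147 + 202\right)^{2} = 349^{2} = 121801$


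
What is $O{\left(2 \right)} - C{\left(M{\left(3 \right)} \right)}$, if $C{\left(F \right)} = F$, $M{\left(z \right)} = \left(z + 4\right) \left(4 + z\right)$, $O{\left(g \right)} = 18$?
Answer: $-31$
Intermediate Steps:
$M{\left(z \right)} = \left(4 + z\right)^{2}$ ($M{\left(z \right)} = \left(4 + z\right) \left(4 + z\right) = \left(4 + z\right)^{2}$)
$O{\left(2 \right)} - C{\left(M{\left(3 \right)} \right)} = 18 - \left(4 + 3\right)^{2} = 18 - 7^{2} = 18 - 49 = -31$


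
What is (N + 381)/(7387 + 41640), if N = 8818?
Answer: 9199/49027 ≈ 0.18763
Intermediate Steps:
(N + 381)/(7387 + 41640) = (8818 + 381)/(7387 + 41640) = 9199/49027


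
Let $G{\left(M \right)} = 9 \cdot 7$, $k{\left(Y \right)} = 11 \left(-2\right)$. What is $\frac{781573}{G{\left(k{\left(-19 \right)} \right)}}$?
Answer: $\frac{781573}{63} \approx 12406.0$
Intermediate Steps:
$k{\left(Y \right)} = -22$
$G{\left(M \right)} = 63$
$\frac{781573}{G{\left(k{\left(-19 \right)} \right)}} = \frac{781573}{63}$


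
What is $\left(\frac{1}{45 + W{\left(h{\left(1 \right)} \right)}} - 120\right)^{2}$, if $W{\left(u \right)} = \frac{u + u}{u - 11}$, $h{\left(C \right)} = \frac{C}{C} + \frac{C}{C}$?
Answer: $\frac{2314668321}{160801} \approx 14395.0$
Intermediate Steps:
$h{\left(C \right)} = 2$ ($h{\left(C \right)} = 1 + 1 = 2$)
$W{\left(u \right)} = \frac{2 u}{-11 + u}$
$\left(\frac{1}{45 + W{\left(h{\left(1 \right)} \right)}} - 120\right)^{2} = \left(\frac{1}{45 + 2 \cdot 2 \frac{1}{-11 + 2}} - 120\right)^{2} = \left(\frac{1}{45 + 2 \cdot 2 \frac{1}{-9}} - 120\right)^{2} = \left(\frac{1}{45 + 2 \cdot 2 \left(- \frac{1}{9}\right)} - 120\right)^{2} = \left(\frac{1}{45 - \frac{4}{9}} - 120\right)^{2} = \left(\frac{1}{\frac{401}{9}} - 120\right)^{2} = \left(\frac{9}{401} - 120\right)^{2} = \left(- \frac{48111}{401}\right)^{2} = \frac{2314668321}{160801}$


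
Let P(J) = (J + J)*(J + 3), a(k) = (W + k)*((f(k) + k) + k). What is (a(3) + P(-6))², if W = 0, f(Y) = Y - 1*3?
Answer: 2916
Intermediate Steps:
f(Y) = -3 + Y (f(Y) = Y - 3 = -3 + Y)
a(k) = k*(-3 + 3*k) (a(k) = (0 + k)*(((-3 + k) + k) + k) = k*((-3 + 2*k) + k) = k*(-3 + 3*k))
P(J) = 2*J*(3 + J) (P(J) = (2*J)*(3 + J) = 2*J*(3 + J))
(a(3) + P(-6))² = (3*3*(-1 + 3) + 2*(-6)*(3 - 6))² = (3*3*2 + 2*(-6)*(-3))² = (18 + 36)² = 54² = 2916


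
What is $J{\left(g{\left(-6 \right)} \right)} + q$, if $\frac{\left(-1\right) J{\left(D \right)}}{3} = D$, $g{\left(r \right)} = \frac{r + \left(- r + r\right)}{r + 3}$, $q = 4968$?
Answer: $4962$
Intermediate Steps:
$g{\left(r \right)} = \frac{r}{3 + r}$ ($g{\left(r \right)} = \frac{r + 0}{3 + r} = \frac{r}{3 + r}$)
$J{\left(D \right)} = - 3 D$
$J{\left(g{\left(-6 \right)} \right)} + q = - 3 \left(- \frac{6}{3 - 6}\right) + 4968 = - 3 \left(- \frac{6}{-3}\right) + 4968 = - 3 \left(\left(-6\right) \left(- \frac{1}{3}\right)\right) + 4968 = \left(-3\right) 2 + 4968 = -6 + 4968 = 4962$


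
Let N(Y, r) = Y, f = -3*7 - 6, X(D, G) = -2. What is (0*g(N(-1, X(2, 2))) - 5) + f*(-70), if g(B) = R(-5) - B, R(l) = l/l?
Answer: 1885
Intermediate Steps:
R(l) = 1
f = -27 (f = -21 - 6 = -27)
g(B) = 1 - B
(0*g(N(-1, X(2, 2))) - 5) + f*(-70) = (0*(1 - 1*(-1)) - 5) - 27*(-70) = (0*(1 + 1) - 5) + 1890 = (0*2 - 5) + 1890 = (0 - 5) + 1890 = -5 + 1890 = 1885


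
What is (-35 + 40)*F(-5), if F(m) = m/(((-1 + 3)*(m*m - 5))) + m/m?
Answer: 35/8 ≈ 4.3750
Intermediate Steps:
F(m) = 1 + m/(-10 + 2*m²) (F(m) = m/((2*(m² - 5))) + 1 = m/((2*(-5 + m²))) + 1 = m/(-10 + 2*m²) + 1 = 1 + m/(-10 + 2*m²))
(-35 + 40)*F(-5) = (-35 + 40)*((-5 + (-5)² + (½)*(-5))/(-5 + (-5)²)) = 5*((-5 + 25 - 5/2)/(-5 + 25)) = 5*((35/2)/20) = 5*((1/20)*(35/2)) = 5*(7/8) = 35/8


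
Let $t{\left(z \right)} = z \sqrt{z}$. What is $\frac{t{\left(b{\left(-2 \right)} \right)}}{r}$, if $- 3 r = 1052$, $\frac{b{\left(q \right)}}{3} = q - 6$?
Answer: $\frac{36 i \sqrt{6}}{263} \approx 0.33529 i$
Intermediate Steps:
$b{\left(q \right)} = -18 + 3 q$ ($b{\left(q \right)} = 3 \left(q - 6\right) = 3 \left(-6 + q\right) = -18 + 3 q$)
$r = - \frac{1052}{3}$ ($r = \left(- \frac{1}{3}\right) 1052 = - \frac{1052}{3} \approx -350.67$)
$t{\left(z \right)} = z^{\frac{3}{2}}$
$\frac{t{\left(b{\left(-2 \right)} \right)}}{r} = \frac{\left(-18 + 3 \left(-2\right)\right)^{\frac{3}{2}}}{- \frac{1052}{3}} = \left(-18 - 6\right)^{\frac{3}{2}} \left(- \frac{3}{1052}\right) = \left(-24\right)^{\frac{3}{2}} \left(- \frac{3}{1052}\right) = - 48 i \sqrt{6} \left(- \frac{3}{1052}\right) = \frac{36 i \sqrt{6}}{263}$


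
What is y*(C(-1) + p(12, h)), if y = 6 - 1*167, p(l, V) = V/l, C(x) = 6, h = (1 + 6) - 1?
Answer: -2093/2 ≈ -1046.5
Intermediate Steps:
h = 6 (h = 7 - 1 = 6)
y = -161 (y = 6 - 167 = -161)
y*(C(-1) + p(12, h)) = -161*(6 + 6/12) = -161*(6 + 6*(1/12)) = -161*(6 + ½) = -161*13/2 = -2093/2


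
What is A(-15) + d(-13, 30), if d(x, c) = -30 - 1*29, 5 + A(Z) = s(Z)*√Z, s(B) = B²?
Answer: -64 + 225*I*√15 ≈ -64.0 + 871.42*I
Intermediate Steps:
A(Z) = -5 + Z^(5/2) (A(Z) = -5 + Z²*√Z = -5 + Z^(5/2))
d(x, c) = -59 (d(x, c) = -30 - 29 = -59)
A(-15) + d(-13, 30) = (-5 + (-15)^(5/2)) - 59 = (-5 + 225*I*√15) - 59 = -64 + 225*I*√15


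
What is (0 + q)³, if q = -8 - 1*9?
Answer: -4913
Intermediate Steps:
q = -17 (q = -8 - 9 = -17)
(0 + q)³ = (0 - 17)³ = (-17)³ = -4913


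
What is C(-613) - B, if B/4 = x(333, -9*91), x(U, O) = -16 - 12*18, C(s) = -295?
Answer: 633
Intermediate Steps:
x(U, O) = -232 (x(U, O) = -16 - 216 = -232)
B = -928 (B = 4*(-232) = -928)
C(-613) - B = -295 - 1*(-928) = -295 + 928 = 633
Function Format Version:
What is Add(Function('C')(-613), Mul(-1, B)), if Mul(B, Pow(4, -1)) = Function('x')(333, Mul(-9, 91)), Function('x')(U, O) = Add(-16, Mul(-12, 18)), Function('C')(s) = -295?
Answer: 633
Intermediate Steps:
Function('x')(U, O) = -232 (Function('x')(U, O) = Add(-16, -216) = -232)
B = -928 (B = Mul(4, -232) = -928)
Add(Function('C')(-613), Mul(-1, B)) = Add(-295, Mul(-1, -928)) = Add(-295, 928) = 633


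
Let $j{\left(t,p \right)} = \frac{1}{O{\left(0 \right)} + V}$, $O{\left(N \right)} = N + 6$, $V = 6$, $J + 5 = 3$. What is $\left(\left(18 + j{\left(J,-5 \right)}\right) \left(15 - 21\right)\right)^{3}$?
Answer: $- \frac{10218313}{8} \approx -1.2773 \cdot 10^{6}$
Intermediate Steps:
$J = -2$ ($J = -5 + 3 = -2$)
$O{\left(N \right)} = 6 + N$
$j{\left(t,p \right)} = \frac{1}{12}$ ($j{\left(t,p \right)} = \frac{1}{\left(6 + 0\right) + 6} = \frac{1}{6 + 6} = \frac{1}{12}$)
$\left(\left(18 + j{\left(J,-5 \right)}\right) \left(15 - 21\right)\right)^{3} = \left(\left(18 + \frac{1}{12}\right) \left(15 - 21\right)\right)^{3} = \left(\frac{217}{12} \left(-6\right)\right)^{3} = \left(- \frac{217}{2}\right)^{3} = - \frac{10218313}{8}$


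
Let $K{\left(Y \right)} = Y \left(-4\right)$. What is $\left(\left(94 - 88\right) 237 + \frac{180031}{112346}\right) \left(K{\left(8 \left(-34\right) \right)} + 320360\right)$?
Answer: $\frac{25705560575132}{56173} \approx 4.5761 \cdot 10^{8}$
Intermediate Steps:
$K{\left(Y \right)} = - 4 Y$
$\left(\left(94 - 88\right) 237 + \frac{180031}{112346}\right) \left(K{\left(8 \left(-34\right) \right)} + 320360\right) = \left(\left(94 - 88\right) 237 + \frac{180031}{112346}\right) \left(- 4 \cdot 8 \left(-34\right) + 320360\right) = \left(6 \cdot 237 + 180031 \cdot \frac{1}{112346}\right) \left(\left(-4\right) \left(-272\right) + 320360\right) = \left(1422 + \frac{180031}{112346}\right) \left(1088 + 320360\right) = \frac{159936043}{112346} \cdot 321448 = \frac{25705560575132}{56173}$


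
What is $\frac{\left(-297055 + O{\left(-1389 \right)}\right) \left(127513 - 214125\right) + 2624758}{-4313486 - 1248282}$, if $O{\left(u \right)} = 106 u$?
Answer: $- \frac{19241691813}{2780884} \approx -6919.3$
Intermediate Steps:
$\frac{\left(-297055 + O{\left(-1389 \right)}\right) \left(127513 - 214125\right) + 2624758}{-4313486 - 1248282} = \frac{\left(-297055 + 106 \left(-1389\right)\right) \left(127513 - 214125\right) + 2624758}{-4313486 - 1248282} = \frac{\left(-297055 - 147234\right) \left(-86612\right) + 2624758}{-5561768} = \left(\left(-444289\right) \left(-86612\right) + 2624758\right) \left(- \frac{1}{5561768}\right) = \left(38480758868 + 2624758\right) \left(- \frac{1}{5561768}\right) = 38483383626 \left(- \frac{1}{5561768}\right) = - \frac{19241691813}{2780884}$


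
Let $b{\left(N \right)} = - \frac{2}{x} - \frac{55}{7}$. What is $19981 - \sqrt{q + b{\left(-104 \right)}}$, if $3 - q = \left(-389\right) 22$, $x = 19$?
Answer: $19981 - \frac{\sqrt{151294682}}{133} \approx 19889.0$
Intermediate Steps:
$q = 8561$ ($q = 3 - \left(-389\right) 22 = 3 - -8558 = 3 + 8558 = 8561$)
$b{\left(N \right)} = - \frac{1059}{133}$ ($b{\left(N \right)} = - \frac{2}{19} - \frac{55}{7} = - \frac{1059}{133}$)
$19981 - \sqrt{q + b{\left(-104 \right)}} = 19981 - \sqrt{8561 - \frac{1059}{133}} = 19981 - \sqrt{\frac{1137554}{133}} = 19981 - \frac{\sqrt{151294682}}{133}$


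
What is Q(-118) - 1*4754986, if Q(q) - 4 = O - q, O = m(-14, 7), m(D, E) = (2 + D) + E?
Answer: -4754869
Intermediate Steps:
m(D, E) = 2 + D + E
O = -5 (O = 2 - 14 + 7 = -5)
Q(q) = -1 - q (Q(q) = 4 + (-5 - q) = -1 - q)
Q(-118) - 1*4754986 = (-1 - 1*(-118)) - 1*4754986 = (-1 + 118) - 4754986 = 117 - 4754986 = -4754869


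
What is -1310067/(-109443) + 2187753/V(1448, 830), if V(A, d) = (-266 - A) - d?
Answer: -26233493459/30935888 ≈ -848.00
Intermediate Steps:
V(A, d) = -266 - A - d
-1310067/(-109443) + 2187753/V(1448, 830) = -1310067/(-109443) + 2187753/(-266 - 1*1448 - 1*830) = -1310067*(-1/109443) + 2187753/(-266 - 1448 - 830) = 436689/36481 + 2187753/(-2544) = 436689/36481 + 2187753*(-1/2544) = 436689/36481 - 729251/848 = -26233493459/30935888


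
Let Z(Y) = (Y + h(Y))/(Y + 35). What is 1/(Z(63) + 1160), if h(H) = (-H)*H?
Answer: 7/7841 ≈ 0.00089274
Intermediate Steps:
h(H) = -H²
Z(Y) = (Y - Y²)/(35 + Y) (Z(Y) = (Y - Y²)/(Y + 35) = (Y - Y²)/(35 + Y))
1/(Z(63) + 1160) = 1/(63*(1 - 1*63)/(35 + 63) + 1160) = 1/(63*(1 - 63)/98 + 1160) = 1/(63*(1/98)*(-62) + 1160) = 1/(-279/7 + 1160) = 1/(7841/7) = 7/7841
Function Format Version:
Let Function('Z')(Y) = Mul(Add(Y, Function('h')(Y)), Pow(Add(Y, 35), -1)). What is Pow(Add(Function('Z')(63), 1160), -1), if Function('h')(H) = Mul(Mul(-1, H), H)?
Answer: Rational(7, 7841) ≈ 0.00089274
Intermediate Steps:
Function('h')(H) = Mul(-1, Pow(H, 2))
Function('Z')(Y) = Mul(Pow(Add(35, Y), -1), Add(Y, Mul(-1, Pow(Y, 2)))) (Function('Z')(Y) = Mul(Add(Y, Mul(-1, Pow(Y, 2))), Pow(Add(Y, 35), -1)) = Mul(Add(Y, Mul(-1, Pow(Y, 2))), Pow(Add(35, Y), -1)) = Mul(Pow(Add(35, Y), -1), Add(Y, Mul(-1, Pow(Y, 2)))))
Pow(Add(Function('Z')(63), 1160), -1) = Pow(Add(Mul(63, Pow(Add(35, 63), -1), Add(1, Mul(-1, 63))), 1160), -1) = Pow(Add(Mul(63, Pow(98, -1), Add(1, -63)), 1160), -1) = Pow(Add(Mul(63, Rational(1, 98), -62), 1160), -1) = Pow(Add(Rational(-279, 7), 1160), -1) = Pow(Rational(7841, 7), -1) = Rational(7, 7841)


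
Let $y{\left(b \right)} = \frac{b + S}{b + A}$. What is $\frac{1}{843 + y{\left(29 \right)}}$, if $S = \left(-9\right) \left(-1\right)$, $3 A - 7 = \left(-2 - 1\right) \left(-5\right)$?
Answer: $\frac{109}{92001} \approx 0.0011848$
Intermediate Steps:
$A = \frac{22}{3}$ ($A = \frac{7}{3} + \frac{\left(-2 - 1\right) \left(-5\right)}{3} = \frac{7}{3} + \frac{\left(-3\right) \left(-5\right)}{3} = \frac{7}{3} + \frac{1}{3} \cdot 15 = \frac{7}{3} + 5 = \frac{22}{3} \approx 7.3333$)
$S = 9$
$y{\left(b \right)} = \frac{9 + b}{\frac{22}{3} + b}$ ($y{\left(b \right)} = \frac{b + 9}{b + \frac{22}{3}} = \frac{9 + b}{\frac{22}{3} + b}$)
$\frac{1}{843 + y{\left(29 \right)}} = \frac{1}{843 + \frac{3 \left(9 + 29\right)}{22 + 3 \cdot 29}} = \frac{1}{843 + 3 \frac{1}{22 + 87} \cdot 38} = \frac{1}{843 + 3 \cdot \frac{1}{109} \cdot 38} = \frac{1}{843 + \frac{114}{109}} = \frac{1}{\frac{92001}{109}} = \frac{109}{92001}$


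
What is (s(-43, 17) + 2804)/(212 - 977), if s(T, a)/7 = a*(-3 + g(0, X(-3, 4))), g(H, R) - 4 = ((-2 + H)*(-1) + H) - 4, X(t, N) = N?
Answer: -179/51 ≈ -3.5098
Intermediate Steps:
g(H, R) = 2 (g(H, R) = 4 + (((-2 + H)*(-1) + H) - 4) = 4 + (((2 - H) + H) - 4) = 4 + (2 - 4) = 4 - 2 = 2)
s(T, a) = -7*a (s(T, a) = 7*(a*(-3 + 2)) = 7*(a*(-1)) = 7*(-a) = -7*a)
(s(-43, 17) + 2804)/(212 - 977) = (-7*17 + 2804)/(212 - 977) = (-119 + 2804)/(-765) = 2685*(-1/765) = -179/51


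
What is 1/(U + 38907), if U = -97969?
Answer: -1/59062 ≈ -1.6931e-5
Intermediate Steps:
1/(U + 38907) = 1/(-97969 + 38907) = 1/(-59062) = -1/59062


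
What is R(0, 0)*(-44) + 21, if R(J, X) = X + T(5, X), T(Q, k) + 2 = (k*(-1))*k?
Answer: 109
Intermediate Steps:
T(Q, k) = -2 - k² (T(Q, k) = -2 + (k*(-1))*k = -2 + (-k)*k = -2 - k²)
R(J, X) = -2 + X - X² (R(J, X) = X + (-2 - X²) = -2 + X - X²)
R(0, 0)*(-44) + 21 = (-2 + 0 - 1*0²)*(-44) + 21 = (-2 + 0 - 1*0)*(-44) + 21 = (-2 + 0 + 0)*(-44) + 21 = -2*(-44) + 21 = 88 + 21 = 109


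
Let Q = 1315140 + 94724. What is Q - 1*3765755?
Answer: -2355891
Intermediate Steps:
Q = 1409864
Q - 1*3765755 = 1409864 - 1*3765755 = 1409864 - 3765755 = -2355891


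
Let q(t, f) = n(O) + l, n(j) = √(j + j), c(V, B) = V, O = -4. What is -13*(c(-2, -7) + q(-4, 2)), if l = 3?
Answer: -13 - 26*I*√2 ≈ -13.0 - 36.77*I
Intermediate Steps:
n(j) = √2*√j (n(j) = √(2*j) = √2*√j)
q(t, f) = 3 + 2*I*√2 (q(t, f) = √2*√(-4) + 3 = √2*(2*I) + 3 = 2*I*√2 + 3 = 3 + 2*I*√2)
-13*(c(-2, -7) + q(-4, 2)) = -13*(-2 + (3 + 2*I*√2)) = -13*(1 + 2*I*√2) = -(13 + 26*I*√2) = -13 - 26*I*√2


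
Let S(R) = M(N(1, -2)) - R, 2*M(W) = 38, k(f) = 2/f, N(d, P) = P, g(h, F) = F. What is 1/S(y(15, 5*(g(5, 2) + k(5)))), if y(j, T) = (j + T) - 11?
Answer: ⅓ ≈ 0.33333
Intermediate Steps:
M(W) = 19 (M(W) = (½)*38 = 19)
y(j, T) = -11 + T + j (y(j, T) = (T + j) - 11 = -11 + T + j)
S(R) = 19 - R
1/S(y(15, 5*(g(5, 2) + k(5)))) = 1/(19 - (-11 + 5*(2 + 2/5) + 15)) = 1/(19 - (-11 + 5*(2 + 2*(⅕)) + 15)) = 1/(19 - (-11 + 5*(2 + ⅖) + 15)) = 1/(19 - (-11 + 5*(12/5) + 15)) = 1/(19 - (-11 + 12 + 15)) = 1/(19 - 1*16) = 1/(19 - 16) = 1/3 = ⅓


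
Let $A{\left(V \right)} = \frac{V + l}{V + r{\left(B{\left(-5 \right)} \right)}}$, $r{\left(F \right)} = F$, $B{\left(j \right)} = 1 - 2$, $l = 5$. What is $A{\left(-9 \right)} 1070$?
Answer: $428$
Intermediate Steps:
$B{\left(j \right)} = -1$
$A{\left(V \right)} = \frac{5 + V}{-1 + V}$ ($A{\left(V \right)} = \frac{V + 5}{V - 1} = \frac{5 + V}{-1 + V}$)
$A{\left(-9 \right)} 1070 = \frac{5 - 9}{-1 - 9} \cdot 1070 = \frac{1}{-10} \left(-4\right) 1070 = \left(- \frac{1}{10}\right) \left(-4\right) 1070 = \frac{2}{5} \cdot 1070 = 428$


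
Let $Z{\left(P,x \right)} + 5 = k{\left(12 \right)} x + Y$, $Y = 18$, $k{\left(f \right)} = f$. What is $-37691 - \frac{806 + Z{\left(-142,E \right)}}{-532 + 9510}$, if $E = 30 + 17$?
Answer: $- \frac{338391181}{8978} \approx -37691.0$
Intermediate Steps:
$E = 47$
$Z{\left(P,x \right)} = 13 + 12 x$ ($Z{\left(P,x \right)} = -5 + \left(12 x + 18\right) = -5 + \left(18 + 12 x\right) = 13 + 12 x$)
$-37691 - \frac{806 + Z{\left(-142,E \right)}}{-532 + 9510} = -37691 - \frac{806 + \left(13 + 12 \cdot 47\right)}{-532 + 9510} = -37691 - \frac{806 + \left(13 + 564\right)}{8978} = -37691 - \left(806 + 577\right) \frac{1}{8978} = -37691 - 1383 \cdot \frac{1}{8978} = -37691 - \frac{1383}{8978} = - \frac{338391181}{8978}$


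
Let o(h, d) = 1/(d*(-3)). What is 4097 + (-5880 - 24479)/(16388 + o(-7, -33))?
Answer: 6644020520/1622413 ≈ 4095.1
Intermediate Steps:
o(h, d) = -1/(3*d) (o(h, d) = 1/(-3*d) = -1/(3*d))
4097 + (-5880 - 24479)/(16388 + o(-7, -33)) = 4097 + (-5880 - 24479)/(16388 - ⅓/(-33)) = 4097 - 30359/(16388 - ⅓*(-1/33)) = 4097 - 30359/(16388 + 1/99) = 4097 - 30359/1622413/99 = 4097 - 30359*99/1622413 = 4097 - 3005541/1622413 = 6644020520/1622413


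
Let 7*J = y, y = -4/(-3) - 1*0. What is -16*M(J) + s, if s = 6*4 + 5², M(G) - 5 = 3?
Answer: -79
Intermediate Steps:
y = 4/3 (y = -4*(-⅓) + 0 = 4/3 + 0 = 4/3 ≈ 1.3333)
J = 4/21 (J = (⅐)*(4/3) = 4/21 ≈ 0.19048)
M(G) = 8 (M(G) = 5 + 3 = 8)
s = 49 (s = 24 + 25 = 49)
-16*M(J) + s = -16*8 + 49 = -128 + 49 = -79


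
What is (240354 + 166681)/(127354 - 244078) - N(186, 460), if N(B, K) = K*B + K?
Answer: -10041005515/116724 ≈ -86024.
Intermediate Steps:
N(B, K) = K + B*K (N(B, K) = B*K + K = K + B*K)
(240354 + 166681)/(127354 - 244078) - N(186, 460) = (240354 + 166681)/(127354 - 244078) - 460*(1 + 186) = 407035/(-116724) - 460*187 = 407035*(-1/116724) - 1*86020 = -407035/116724 - 86020 = -10041005515/116724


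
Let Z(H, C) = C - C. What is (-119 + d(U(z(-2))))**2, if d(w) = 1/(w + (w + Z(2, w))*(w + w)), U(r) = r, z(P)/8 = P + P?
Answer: 57553449409/4064256 ≈ 14161.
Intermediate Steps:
Z(H, C) = 0
z(P) = 16*P (z(P) = 8*(P + P) = 8*(2*P) = 16*P)
d(w) = 1/(w + 2*w**2) (d(w) = 1/(w + (w + 0)*(w + w)) = 1/(w + w*(2*w)) = 1/(w + 2*w**2))
(-119 + d(U(z(-2))))**2 = (-119 + 1/(((16*(-2)))*(1 + 2*(16*(-2)))))**2 = (-119 + 1/((-32)*(1 + 2*(-32))))**2 = (-119 - 1/(32*(1 - 64)))**2 = (-119 - 1/32/(-63))**2 = (-119 - 1/32*(-1/63))**2 = (-119 + 1/2016)**2 = (-239903/2016)**2 = 57553449409/4064256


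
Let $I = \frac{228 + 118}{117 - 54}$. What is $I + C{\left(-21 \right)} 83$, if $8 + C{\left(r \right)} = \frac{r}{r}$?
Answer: $- \frac{36257}{63} \approx -575.51$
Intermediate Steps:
$C{\left(r \right)} = -7$ ($C{\left(r \right)} = -8 + \frac{r}{r} = -8 + 1 = -7$)
$I = \frac{346}{63} \approx 5.4921$
$I + C{\left(-21 \right)} 83 = \frac{346}{63} - 581 = - \frac{36257}{63}$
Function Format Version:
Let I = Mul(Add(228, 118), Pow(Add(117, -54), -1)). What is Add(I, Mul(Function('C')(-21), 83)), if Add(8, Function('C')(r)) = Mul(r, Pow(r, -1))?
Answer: Rational(-36257, 63) ≈ -575.51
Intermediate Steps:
Function('C')(r) = -7 (Function('C')(r) = Add(-8, Mul(r, Pow(r, -1))) = Add(-8, 1) = -7)
I = Rational(346, 63) (I = Mul(346, Pow(63, -1)) = Mul(346, Rational(1, 63)) = Rational(346, 63) ≈ 5.4921)
Add(I, Mul(Function('C')(-21), 83)) = Add(Rational(346, 63), Mul(-7, 83)) = Add(Rational(346, 63), -581) = Rational(-36257, 63)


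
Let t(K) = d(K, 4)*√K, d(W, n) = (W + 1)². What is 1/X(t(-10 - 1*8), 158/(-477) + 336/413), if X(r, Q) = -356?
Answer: -1/356 ≈ -0.0028090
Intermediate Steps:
d(W, n) = (1 + W)²
t(K) = √K*(1 + K)² (t(K) = (1 + K)²*√K = √K*(1 + K)²)
1/X(t(-10 - 1*8), 158/(-477) + 336/413) = 1/(-356) = -1/356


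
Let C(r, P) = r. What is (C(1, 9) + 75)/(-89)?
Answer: -76/89 ≈ -0.85393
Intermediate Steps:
(C(1, 9) + 75)/(-89) = (1 + 75)/(-89) = 76*(-1/89) = -76/89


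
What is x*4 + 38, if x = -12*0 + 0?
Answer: 38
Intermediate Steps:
x = 0 (x = -2*0 + 0 = 0 + 0 = 0)
x*4 + 38 = 0*4 + 38 = 0 + 38 = 38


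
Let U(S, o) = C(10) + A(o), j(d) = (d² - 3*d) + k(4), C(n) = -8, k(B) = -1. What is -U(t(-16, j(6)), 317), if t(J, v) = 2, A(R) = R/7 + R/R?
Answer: -268/7 ≈ -38.286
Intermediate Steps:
A(R) = 1 + R/7 (A(R) = R*(⅐) + 1 = R/7 + 1 = 1 + R/7)
j(d) = -1 + d² - 3*d (j(d) = (d² - 3*d) - 1 = -1 + d² - 3*d)
U(S, o) = -7 + o/7 (U(S, o) = -8 + (1 + o/7) = -7 + o/7)
-U(t(-16, j(6)), 317) = -(-7 + (⅐)*317) = -(-7 + 317/7) = -1*268/7 = -268/7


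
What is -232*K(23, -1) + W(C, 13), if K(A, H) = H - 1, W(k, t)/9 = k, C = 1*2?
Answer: 482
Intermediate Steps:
C = 2
W(k, t) = 9*k
K(A, H) = -1 + H
-232*K(23, -1) + W(C, 13) = -232*(-1 - 1) + 9*2 = -232*(-2) + 18 = 464 + 18 = 482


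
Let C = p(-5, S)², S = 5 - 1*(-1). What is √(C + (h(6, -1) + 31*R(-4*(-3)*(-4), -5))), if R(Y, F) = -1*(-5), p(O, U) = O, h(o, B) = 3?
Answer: √183 ≈ 13.528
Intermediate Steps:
S = 6 (S = 5 + 1 = 6)
R(Y, F) = 5
C = 25 (C = (-5)² = 25)
√(C + (h(6, -1) + 31*R(-4*(-3)*(-4), -5))) = √(25 + (3 + 31*5)) = √(25 + (3 + 155)) = √(25 + 158) = √183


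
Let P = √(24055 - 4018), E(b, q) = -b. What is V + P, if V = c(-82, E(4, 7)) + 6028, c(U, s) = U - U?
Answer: 6028 + √20037 ≈ 6169.6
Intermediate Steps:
c(U, s) = 0
V = 6028 (V = 0 + 6028 = 6028)
P = √20037 ≈ 141.55
V + P = 6028 + √20037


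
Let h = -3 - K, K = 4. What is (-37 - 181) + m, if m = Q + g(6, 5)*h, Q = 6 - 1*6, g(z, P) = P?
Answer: -253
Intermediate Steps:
Q = 0 (Q = 6 - 6 = 0)
h = -7 (h = -3 - 1*4 = -3 - 4 = -7)
m = -35 (m = 0 + 5*(-7) = 0 - 35 = -35)
(-37 - 181) + m = (-37 - 181) - 35 = -218 - 35 = -253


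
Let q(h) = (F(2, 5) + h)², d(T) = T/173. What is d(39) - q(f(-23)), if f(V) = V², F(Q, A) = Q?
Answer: -48779214/173 ≈ -2.8196e+5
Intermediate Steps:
d(T) = T/173 (d(T) = T*(1/173) = T/173)
q(h) = (2 + h)²
d(39) - q(f(-23)) = (1/173)*39 - (2 + (-23)²)² = 39/173 - (2 + 529)² = 39/173 - 1*531² = 39/173 - 1*281961 = 39/173 - 281961 = -48779214/173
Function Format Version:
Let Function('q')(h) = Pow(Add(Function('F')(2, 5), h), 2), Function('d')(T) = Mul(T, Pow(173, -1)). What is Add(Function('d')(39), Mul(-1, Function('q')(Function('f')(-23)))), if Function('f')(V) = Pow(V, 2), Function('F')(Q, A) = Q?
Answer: Rational(-48779214, 173) ≈ -2.8196e+5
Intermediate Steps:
Function('d')(T) = Mul(Rational(1, 173), T) (Function('d')(T) = Mul(T, Rational(1, 173)) = Mul(Rational(1, 173), T))
Function('q')(h) = Pow(Add(2, h), 2)
Add(Function('d')(39), Mul(-1, Function('q')(Function('f')(-23)))) = Add(Mul(Rational(1, 173), 39), Mul(-1, Pow(Add(2, Pow(-23, 2)), 2))) = Add(Rational(39, 173), Mul(-1, Pow(Add(2, 529), 2))) = Add(Rational(39, 173), Mul(-1, Pow(531, 2))) = Add(Rational(39, 173), Mul(-1, 281961)) = Add(Rational(39, 173), -281961) = Rational(-48779214, 173)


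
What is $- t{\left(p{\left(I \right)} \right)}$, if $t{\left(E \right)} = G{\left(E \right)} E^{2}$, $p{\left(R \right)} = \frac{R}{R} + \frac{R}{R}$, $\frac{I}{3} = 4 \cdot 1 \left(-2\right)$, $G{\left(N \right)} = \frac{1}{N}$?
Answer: $-2$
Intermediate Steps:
$I = -24$ ($I = 3 \cdot 4 \cdot 1 \left(-2\right) = 3 \cdot 4 \left(-2\right) = 3 \left(-8\right) = -24$)
$p{\left(R \right)} = 2$ ($p{\left(R \right)} = 1 + 1 = 2$)
$t{\left(E \right)} = E$ ($t{\left(E \right)} = \frac{E^{2}}{E} = E$)
$- t{\left(p{\left(I \right)} \right)} = \left(-1\right) 2 = -2$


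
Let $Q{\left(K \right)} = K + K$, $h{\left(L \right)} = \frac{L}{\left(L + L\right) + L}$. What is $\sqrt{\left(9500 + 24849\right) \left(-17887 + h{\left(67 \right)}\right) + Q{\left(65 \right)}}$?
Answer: $\frac{5 i \sqrt{221180034}}{3} \approx 24787.0 i$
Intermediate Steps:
$h{\left(L \right)} = \frac{1}{3}$ ($h{\left(L \right)} = \frac{L}{2 L + L} = \frac{L}{3 L} = L \frac{1}{3 L} = \frac{1}{3}$)
$Q{\left(K \right)} = 2 K$
$\sqrt{\left(9500 + 24849\right) \left(-17887 + h{\left(67 \right)}\right) + Q{\left(65 \right)}} = \sqrt{\left(9500 + 24849\right) \left(-17887 + \frac{1}{3}\right) + 2 \cdot 65} = \sqrt{34349 \left(- \frac{53660}{3}\right) + 130} = \sqrt{- \frac{1843167340}{3} + 130} = \sqrt{- \frac{1843166950}{3}} = \frac{5 i \sqrt{221180034}}{3}$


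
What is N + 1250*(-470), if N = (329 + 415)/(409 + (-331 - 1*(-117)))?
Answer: -38187252/65 ≈ -5.8750e+5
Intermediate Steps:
N = 248/65 (N = 744/(409 + (-331 + 117)) = 744/(409 - 214) = 744/195 = 744*(1/195) = 248/65 ≈ 3.8154)
N + 1250*(-470) = 248/65 + 1250*(-470) = 248/65 - 587500 = -38187252/65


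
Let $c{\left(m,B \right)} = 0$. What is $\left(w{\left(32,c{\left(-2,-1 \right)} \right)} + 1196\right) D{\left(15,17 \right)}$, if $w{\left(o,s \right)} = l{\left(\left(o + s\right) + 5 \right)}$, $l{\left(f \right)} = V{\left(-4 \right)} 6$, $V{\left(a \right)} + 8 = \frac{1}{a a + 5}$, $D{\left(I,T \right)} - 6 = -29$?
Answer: $- \frac{184874}{7} \approx -26411.0$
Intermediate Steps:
$D{\left(I,T \right)} = -23$ ($D{\left(I,T \right)} = 6 - 29 = -23$)
$V{\left(a \right)} = -8 + \frac{1}{5 + a^{2}}$ ($V{\left(a \right)} = -8 + \frac{1}{a a + 5} = -8 + \frac{1}{a^{2} + 5} = -8 + \frac{1}{5 + a^{2}}$)
$l{\left(f \right)} = - \frac{334}{7}$ ($l{\left(f \right)} = \frac{-39 - 8 \left(-4\right)^{2}}{5 + \left(-4\right)^{2}} \cdot 6 = \frac{-39 - 128}{5 + 16} \cdot 6 = \frac{-39 - 128}{21} \cdot 6 = \frac{1}{21} \left(-167\right) 6 = \left(- \frac{167}{21}\right) 6 = - \frac{334}{7}$)
$w{\left(o,s \right)} = - \frac{334}{7}$
$\left(w{\left(32,c{\left(-2,-1 \right)} \right)} + 1196\right) D{\left(15,17 \right)} = \left(- \frac{334}{7} + 1196\right) \left(-23\right) = \frac{8038}{7} \left(-23\right) = - \frac{184874}{7}$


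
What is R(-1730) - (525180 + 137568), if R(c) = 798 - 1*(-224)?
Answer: -661726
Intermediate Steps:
R(c) = 1022 (R(c) = 798 + 224 = 1022)
R(-1730) - (525180 + 137568) = 1022 - (525180 + 137568) = 1022 - 1*662748 = 1022 - 662748 = -661726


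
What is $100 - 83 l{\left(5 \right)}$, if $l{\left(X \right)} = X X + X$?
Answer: $-2390$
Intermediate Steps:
$l{\left(X \right)} = X + X^{2}$ ($l{\left(X \right)} = X^{2} + X = X + X^{2}$)
$100 - 83 l{\left(5 \right)} = 100 - 83 \cdot 5 \left(1 + 5\right) = 100 - 83 \cdot 5 \cdot 6 = 100 - 2490 = -2390$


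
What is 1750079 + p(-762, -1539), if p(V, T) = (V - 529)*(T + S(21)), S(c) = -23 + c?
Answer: 3739510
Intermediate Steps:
p(V, T) = (-529 + V)*(-2 + T) (p(V, T) = (V - 529)*(T + (-23 + 21)) = (-529 + V)*(T - 2) = (-529 + V)*(-2 + T))
1750079 + p(-762, -1539) = 1750079 + (1058 - 529*(-1539) - 2*(-762) - 1539*(-762)) = 1750079 + (1058 + 814131 + 1524 + 1172718) = 1750079 + 1989431 = 3739510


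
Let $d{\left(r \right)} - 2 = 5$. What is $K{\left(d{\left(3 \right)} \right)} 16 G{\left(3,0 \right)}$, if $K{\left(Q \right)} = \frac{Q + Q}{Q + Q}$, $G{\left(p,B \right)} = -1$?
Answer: $-16$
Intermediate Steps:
$d{\left(r \right)} = 7$ ($d{\left(r \right)} = 2 + 5 = 7$)
$K{\left(Q \right)} = 1$ ($K{\left(Q \right)} = \frac{2 Q}{2 Q} = 2 Q \frac{1}{2 Q} = 1$)
$K{\left(d{\left(3 \right)} \right)} 16 G{\left(3,0 \right)} = 1 \cdot 16 \left(-1\right) = 16 \left(-1\right) = -16$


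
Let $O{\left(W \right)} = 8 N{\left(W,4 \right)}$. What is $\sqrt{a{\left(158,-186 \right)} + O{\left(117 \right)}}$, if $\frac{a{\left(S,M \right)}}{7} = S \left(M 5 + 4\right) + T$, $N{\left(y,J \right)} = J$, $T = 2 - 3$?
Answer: $i \sqrt{1024131} \approx 1012.0 i$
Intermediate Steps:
$T = -1$
$a{\left(S,M \right)} = -7 + 7 S \left(4 + 5 M\right)$ ($a{\left(S,M \right)} = 7 \left(S \left(M 5 + 4\right) - 1\right) = 7 \left(S \left(5 M + 4\right) - 1\right) = 7 \left(S \left(4 + 5 M\right) - 1\right) = 7 \left(-1 + S \left(4 + 5 M\right)\right) = -7 + 7 S \left(4 + 5 M\right)$)
$O{\left(W \right)} = 32$ ($O{\left(W \right)} = 8 \cdot 4 = 32$)
$\sqrt{a{\left(158,-186 \right)} + O{\left(117 \right)}} = \sqrt{\left(-7 + 28 \cdot 158 + 35 \left(-186\right) 158\right) + 32} = \sqrt{\left(-7 + 4424 - 1028580\right) + 32} = \sqrt{-1024163 + 32} = \sqrt{-1024131} = i \sqrt{1024131}$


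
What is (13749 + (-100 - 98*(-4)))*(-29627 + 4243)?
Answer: -356416744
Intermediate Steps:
(13749 + (-100 - 98*(-4)))*(-29627 + 4243) = (13749 + (-100 + 392))*(-25384) = (13749 + 292)*(-25384) = 14041*(-25384) = -356416744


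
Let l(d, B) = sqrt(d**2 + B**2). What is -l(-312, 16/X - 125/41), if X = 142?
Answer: -3*sqrt(91662046337)/2911 ≈ -312.01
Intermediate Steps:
l(d, B) = sqrt(B**2 + d**2)
-l(-312, 16/X - 125/41) = -sqrt((16/142 - 125/41)**2 + (-312)**2) = -sqrt((16*(1/142) - 125*1/41)**2 + 97344) = -sqrt((8/71 - 125/41)**2 + 97344) = -sqrt((-8547/2911)**2 + 97344) = -sqrt(73051209/8473921 + 97344) = -sqrt(824958417033/8473921) = -3*sqrt(91662046337)/2911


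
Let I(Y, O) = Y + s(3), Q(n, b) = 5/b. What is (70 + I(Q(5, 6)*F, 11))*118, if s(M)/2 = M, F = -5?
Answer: 25429/3 ≈ 8476.3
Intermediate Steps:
s(M) = 2*M
I(Y, O) = 6 + Y (I(Y, O) = Y + 2*3 = Y + 6 = 6 + Y)
(70 + I(Q(5, 6)*F, 11))*118 = (70 + (6 + (5/6)*(-5)))*118 = (70 + (6 + (5*(⅙))*(-5)))*118 = (70 + (6 + (⅚)*(-5)))*118 = (70 + (6 - 25/6))*118 = (70 + 11/6)*118 = (431/6)*118 = 25429/3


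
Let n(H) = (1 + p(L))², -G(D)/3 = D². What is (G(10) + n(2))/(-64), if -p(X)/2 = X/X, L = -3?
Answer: 299/64 ≈ 4.6719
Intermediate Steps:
G(D) = -3*D²
p(X) = -2 (p(X) = -2*X/X = -2*1 = -2)
n(H) = 1 (n(H) = (1 - 2)² = (-1)² = 1)
(G(10) + n(2))/(-64) = (-3*10² + 1)/(-64) = -(-3*100 + 1)/64 = -(-300 + 1)/64 = -1/64*(-299) = 299/64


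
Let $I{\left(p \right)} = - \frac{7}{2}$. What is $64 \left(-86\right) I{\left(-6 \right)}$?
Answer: $19264$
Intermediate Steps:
$I{\left(p \right)} = - \frac{7}{2}$ ($I{\left(p \right)} = \left(-7\right) \frac{1}{2} = - \frac{7}{2}$)
$64 \left(-86\right) I{\left(-6 \right)} = 64 \left(-86\right) \left(- \frac{7}{2}\right) = \left(-5504\right) \left(- \frac{7}{2}\right) = 19264$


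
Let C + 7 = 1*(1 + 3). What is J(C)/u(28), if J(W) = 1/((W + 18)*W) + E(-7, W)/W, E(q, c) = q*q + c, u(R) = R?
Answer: -691/1260 ≈ -0.54841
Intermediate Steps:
C = -3 (C = -7 + 1*(1 + 3) = -7 + 1*4 = -7 + 4 = -3)
E(q, c) = c + q² (E(q, c) = q² + c = c + q²)
J(W) = 1/(W*(18 + W)) + (49 + W)/W (J(W) = 1/((W + 18)*W) + (W + (-7)²)/W = 1/((18 + W)*W) + (W + 49)/W = 1/(W*(18 + W)) + (49 + W)/W)
J(C)/u(28) = ((883 + (-3)² + 67*(-3))/((-3)*(18 - 3)))/28 = -⅓*(883 + 9 - 201)/15*(1/28) = -⅓*1/15*691*(1/28) = -691/45*1/28 = -691/1260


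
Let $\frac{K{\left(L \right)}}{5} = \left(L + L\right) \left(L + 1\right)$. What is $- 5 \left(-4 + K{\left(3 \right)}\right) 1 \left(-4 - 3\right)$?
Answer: $4060$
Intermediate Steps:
$K{\left(L \right)} = 10 L \left(1 + L\right)$ ($K{\left(L \right)} = 5 \left(L + L\right) \left(L + 1\right) = 5 \cdot 2 L \left(1 + L\right) = 10 L \left(1 + L\right)$)
$- 5 \left(-4 + K{\left(3 \right)}\right) 1 \left(-4 - 3\right) = - 5 \left(-4 + 10 \cdot 3 \left(1 + 3\right)\right) 1 \left(-4 - 3\right) = - 5 \left(-4 + 10 \cdot 3 \cdot 4\right) 1 \left(-7\right) = - 5 \left(-4 + 120\right) \left(-7\right) = \left(-5\right) 116 \left(-7\right) = \left(-580\right) \left(-7\right) = 4060$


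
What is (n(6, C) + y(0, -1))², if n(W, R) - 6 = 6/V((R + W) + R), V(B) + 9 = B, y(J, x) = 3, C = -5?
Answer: 12321/169 ≈ 72.905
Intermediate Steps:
V(B) = -9 + B
n(W, R) = 6 + 6/(-9 + W + 2*R) (n(W, R) = 6 + 6/(-9 + ((R + W) + R)) = 6 + 6/(-9 + (W + 2*R)) = 6 + 6/(-9 + W + 2*R))
(n(6, C) + y(0, -1))² = (6*(-8 + 6 + 2*(-5))/(-9 + 6 + 2*(-5)) + 3)² = (6*(-8 + 6 - 10)/(-9 + 6 - 10) + 3)² = (6*(-12)/(-13) + 3)² = (6*(-1/13)*(-12) + 3)² = (72/13 + 3)² = (111/13)² = 12321/169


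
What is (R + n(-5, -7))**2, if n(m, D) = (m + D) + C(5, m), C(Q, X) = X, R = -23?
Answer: 1600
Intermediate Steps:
n(m, D) = D + 2*m (n(m, D) = (m + D) + m = (D + m) + m = D + 2*m)
(R + n(-5, -7))**2 = (-23 + (-7 + 2*(-5)))**2 = (-23 + (-7 - 10))**2 = (-23 - 17)**2 = (-40)**2 = 1600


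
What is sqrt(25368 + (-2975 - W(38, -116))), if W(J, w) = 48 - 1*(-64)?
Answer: sqrt(22281) ≈ 149.27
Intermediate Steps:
W(J, w) = 112 (W(J, w) = 48 + 64 = 112)
sqrt(25368 + (-2975 - W(38, -116))) = sqrt(25368 + (-2975 - 1*112)) = sqrt(25368 + (-2975 - 112)) = sqrt(25368 - 3087) = sqrt(22281)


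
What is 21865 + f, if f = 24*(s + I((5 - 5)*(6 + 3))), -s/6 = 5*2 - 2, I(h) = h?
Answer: 20713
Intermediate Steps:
s = -48 (s = -6*(5*2 - 2) = -6*(10 - 2) = -6*8 = -48)
f = -1152 (f = 24*(-48 + (5 - 5)*(6 + 3)) = 24*(-48 + 0*9) = 24*(-48 + 0) = 24*(-48) = -1152)
21865 + f = 21865 - 1152 = 20713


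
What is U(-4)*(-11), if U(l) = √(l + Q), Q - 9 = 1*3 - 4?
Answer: -22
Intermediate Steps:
Q = 8 (Q = 9 + (1*3 - 4) = 9 + (3 - 4) = 9 - 1 = 8)
U(l) = √(8 + l) (U(l) = √(l + 8) = √(8 + l))
U(-4)*(-11) = √(8 - 4)*(-11) = √4*(-11) = 2*(-11) = -22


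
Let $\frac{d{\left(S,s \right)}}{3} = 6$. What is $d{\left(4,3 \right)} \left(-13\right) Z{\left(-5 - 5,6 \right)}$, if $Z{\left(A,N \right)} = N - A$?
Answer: $-3744$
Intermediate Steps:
$d{\left(S,s \right)} = 18$ ($d{\left(S,s \right)} = 3 \cdot 6 = 18$)
$d{\left(4,3 \right)} \left(-13\right) Z{\left(-5 - 5,6 \right)} = 18 \left(-13\right) \left(6 - \left(-5 - 5\right)\right) = - 234 \left(6 - -10\right) = - 234 \left(6 + 10\right) = \left(-234\right) 16 = -3744$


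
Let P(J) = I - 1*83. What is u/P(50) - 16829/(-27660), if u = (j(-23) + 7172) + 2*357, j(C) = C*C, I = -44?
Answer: -230621617/3512820 ≈ -65.651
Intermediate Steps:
j(C) = C²
P(J) = -127 (P(J) = -44 - 1*83 = -44 - 83 = -127)
u = 8415 (u = ((-23)² + 7172) + 2*357 = (529 + 7172) + 714 = 7701 + 714 = 8415)
u/P(50) - 16829/(-27660) = 8415/(-127) - 16829/(-27660) = 8415*(-1/127) - 16829*(-1/27660) = -8415/127 + 16829/27660 = -230621617/3512820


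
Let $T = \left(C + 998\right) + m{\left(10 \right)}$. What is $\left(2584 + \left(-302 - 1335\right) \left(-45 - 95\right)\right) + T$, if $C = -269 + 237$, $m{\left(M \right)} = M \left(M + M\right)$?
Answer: $232930$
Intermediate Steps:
$m{\left(M \right)} = 2 M^{2}$ ($m{\left(M \right)} = M 2 M = 2 M^{2}$)
$C = -32$
$T = 1166$ ($T = \left(-32 + 998\right) + 2 \cdot 10^{2} = 966 + 2 \cdot 100 = 966 + 200 = 1166$)
$\left(2584 + \left(-302 - 1335\right) \left(-45 - 95\right)\right) + T = \left(2584 + \left(-302 - 1335\right) \left(-45 - 95\right)\right) + 1166 = \left(2584 - -229180\right) + 1166 = \left(2584 + 229180\right) + 1166 = 231764 + 1166 = 232930$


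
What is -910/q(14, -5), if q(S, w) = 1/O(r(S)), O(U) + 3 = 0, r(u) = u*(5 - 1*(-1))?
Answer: 2730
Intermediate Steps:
r(u) = 6*u (r(u) = u*(5 + 1) = u*6 = 6*u)
O(U) = -3 (O(U) = -3 + 0 = -3)
q(S, w) = -1/3 (q(S, w) = 1/(-3) = -1/3)
-910/q(14, -5) = -910/(-1/3) = -910*(-3) = 2730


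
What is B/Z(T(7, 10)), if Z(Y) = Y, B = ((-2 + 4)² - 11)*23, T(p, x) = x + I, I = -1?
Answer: -161/9 ≈ -17.889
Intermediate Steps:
T(p, x) = -1 + x (T(p, x) = x - 1 = -1 + x)
B = -161 (B = (2² - 11)*23 = (4 - 11)*23 = -7*23 = -161)
B/Z(T(7, 10)) = -161/(-1 + 10) = -161/9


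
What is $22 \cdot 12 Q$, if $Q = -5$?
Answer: $-1320$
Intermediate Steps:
$22 \cdot 12 Q = 22 \cdot 12 \left(-5\right) = 264 \left(-5\right) = -1320$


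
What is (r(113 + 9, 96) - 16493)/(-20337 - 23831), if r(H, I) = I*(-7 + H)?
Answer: 5453/44168 ≈ 0.12346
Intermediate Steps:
(r(113 + 9, 96) - 16493)/(-20337 - 23831) = (96*(-7 + (113 + 9)) - 16493)/(-20337 - 23831) = (96*(-7 + 122) - 16493)/(-44168) = (96*115 - 16493)*(-1/44168) = (11040 - 16493)*(-1/44168) = -5453*(-1/44168) = 5453/44168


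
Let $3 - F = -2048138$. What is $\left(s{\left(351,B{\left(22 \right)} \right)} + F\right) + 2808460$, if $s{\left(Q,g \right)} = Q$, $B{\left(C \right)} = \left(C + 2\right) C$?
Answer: $4856952$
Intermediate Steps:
$F = 2048141$ ($F = 3 - -2048138 = 3 + 2048138 = 2048141$)
$B{\left(C \right)} = C \left(2 + C\right)$ ($B{\left(C \right)} = \left(2 + C\right) C = C \left(2 + C\right)$)
$\left(s{\left(351,B{\left(22 \right)} \right)} + F\right) + 2808460 = \left(351 + 2048141\right) + 2808460 = 2048492 + 2808460 = 4856952$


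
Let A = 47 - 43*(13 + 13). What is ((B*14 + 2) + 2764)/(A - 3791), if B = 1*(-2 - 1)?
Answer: -1362/2431 ≈ -0.56026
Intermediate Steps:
B = -3 (B = 1*(-3) = -3)
A = -1071 (A = 47 - 43*26 = 47 - 1118 = -1071)
((B*14 + 2) + 2764)/(A - 3791) = ((-3*14 + 2) + 2764)/(-1071 - 3791) = ((-42 + 2) + 2764)/(-4862) = (-40 + 2764)*(-1/4862) = 2724*(-1/4862) = -1362/2431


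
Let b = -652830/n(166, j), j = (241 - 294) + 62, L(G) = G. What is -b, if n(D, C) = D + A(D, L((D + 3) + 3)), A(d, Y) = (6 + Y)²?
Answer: 65283/3185 ≈ 20.497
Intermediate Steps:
j = 9 (j = -53 + 62 = 9)
n(D, C) = D + (12 + D)² (n(D, C) = D + (6 + ((D + 3) + 3))² = D + (6 + ((3 + D) + 3))² = D + (6 + (6 + D))² = D + (12 + D)²)
b = -65283/3185 (b = -652830/(166 + (12 + 166)²) = -652830/(166 + 178²) = -652830/(166 + 31684) = -652830/31850 = -652830*1/31850 = -65283/3185 ≈ -20.497)
-b = -1*(-65283/3185) = 65283/3185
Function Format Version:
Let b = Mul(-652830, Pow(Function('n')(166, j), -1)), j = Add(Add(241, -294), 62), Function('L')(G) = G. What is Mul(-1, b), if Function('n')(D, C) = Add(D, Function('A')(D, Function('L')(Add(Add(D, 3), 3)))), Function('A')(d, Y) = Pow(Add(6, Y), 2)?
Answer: Rational(65283, 3185) ≈ 20.497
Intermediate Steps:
j = 9 (j = Add(-53, 62) = 9)
Function('n')(D, C) = Add(D, Pow(Add(12, D), 2)) (Function('n')(D, C) = Add(D, Pow(Add(6, Add(Add(D, 3), 3)), 2)) = Add(D, Pow(Add(6, Add(Add(3, D), 3)), 2)) = Add(D, Pow(Add(6, Add(6, D)), 2)) = Add(D, Pow(Add(12, D), 2)))
b = Rational(-65283, 3185) (b = Mul(-652830, Pow(Add(166, Pow(Add(12, 166), 2)), -1)) = Mul(-652830, Pow(Add(166, Pow(178, 2)), -1)) = Mul(-652830, Pow(Add(166, 31684), -1)) = Mul(-652830, Pow(31850, -1)) = Mul(-652830, Rational(1, 31850)) = Rational(-65283, 3185) ≈ -20.497)
Mul(-1, b) = Mul(-1, Rational(-65283, 3185)) = Rational(65283, 3185)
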